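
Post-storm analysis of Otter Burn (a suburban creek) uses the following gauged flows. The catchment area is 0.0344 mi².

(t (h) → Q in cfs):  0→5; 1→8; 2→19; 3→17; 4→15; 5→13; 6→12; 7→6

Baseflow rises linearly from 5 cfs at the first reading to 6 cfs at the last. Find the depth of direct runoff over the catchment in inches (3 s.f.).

d ≈ 2.30 in

Direct runoff: 0.00, 2.86, 13.71, 11.57, 9.43, 7.29, 6.14, 0.00 cfs; ΣQ_DR = 51.00 cfs.
V = ΣQ_DR · Δt = 51.00 × 3600 s = 1.836 × 10^5 ft³.
Over A = 0.0344 mi², depth = V / A = 2.30 in.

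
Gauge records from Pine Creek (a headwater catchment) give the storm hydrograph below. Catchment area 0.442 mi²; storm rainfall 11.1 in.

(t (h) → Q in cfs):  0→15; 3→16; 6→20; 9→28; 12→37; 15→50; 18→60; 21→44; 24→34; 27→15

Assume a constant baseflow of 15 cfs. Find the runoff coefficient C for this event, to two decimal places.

C ≈ 0.16

ΣQ_DR = 169.0 cfs; V = ΣQ_DR·Δt = 1.825 × 10^6 ft³.
Runoff depth d = V / A = 1.777 in.
C = d / P = 1.777 / 11.1 = 0.16.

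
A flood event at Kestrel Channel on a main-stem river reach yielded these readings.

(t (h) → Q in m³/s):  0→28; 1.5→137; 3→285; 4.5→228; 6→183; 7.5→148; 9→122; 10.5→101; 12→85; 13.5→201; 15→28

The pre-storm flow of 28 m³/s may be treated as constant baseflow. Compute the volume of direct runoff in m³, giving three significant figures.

Direct-runoff ordinates (Q − Q_b): 0.0, 109.0, 257.0, 200.0, 155.0, 120.0, 94.0, 73.0, 57.0, 173.0, 0.0 m³/s.
ΣQ_DR = 1238 m³/s.
With Δt = 1.5 h = 5400 s, V = ΣQ_DR · Δt = 1238 × 5400 = 6.69 × 10^6 m³.

V ≈ 6.69 × 10^6 m³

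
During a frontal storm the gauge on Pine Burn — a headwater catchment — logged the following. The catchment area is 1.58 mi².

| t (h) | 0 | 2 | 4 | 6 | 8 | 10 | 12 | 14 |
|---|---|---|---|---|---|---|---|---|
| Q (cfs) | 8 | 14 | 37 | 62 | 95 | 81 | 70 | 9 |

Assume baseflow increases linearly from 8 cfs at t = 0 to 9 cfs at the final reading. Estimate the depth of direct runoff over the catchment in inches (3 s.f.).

Direct runoff: 0.00, 5.86, 28.71, 53.57, 86.43, 72.29, 61.14, 0.00 cfs; ΣQ_DR = 308.0 cfs.
V = ΣQ_DR · Δt = 308.0 × 7200 s = 2.218 × 10^6 ft³.
Over A = 1.58 mi², depth = V / A = 0.604 in.

d ≈ 0.604 in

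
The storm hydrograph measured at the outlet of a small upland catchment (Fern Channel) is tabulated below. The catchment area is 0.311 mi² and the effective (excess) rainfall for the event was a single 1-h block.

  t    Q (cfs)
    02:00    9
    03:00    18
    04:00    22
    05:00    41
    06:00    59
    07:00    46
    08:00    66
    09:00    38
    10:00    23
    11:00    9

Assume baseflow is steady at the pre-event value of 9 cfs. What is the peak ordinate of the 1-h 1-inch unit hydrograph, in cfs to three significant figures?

U_p ≈ 47.5 cfs

Direct runoff: 0.0, 9.0, 13.0, 32.0, 50.0, 37.0, 57.0, 29.0, 14.0, 0.0 cfs; ΣQ_DR = 241.0 cfs, peak = 57.0 cfs.
Runoff depth d = ΣQ_DR·Δt / A = 241.0 × 3600 / (0.311 mi²) = 1.201 in.
The 1-inch UH is the DRH scaled by (1 in)/d, so U_p = 57.0 × 1/1.201 = 47.5 cfs.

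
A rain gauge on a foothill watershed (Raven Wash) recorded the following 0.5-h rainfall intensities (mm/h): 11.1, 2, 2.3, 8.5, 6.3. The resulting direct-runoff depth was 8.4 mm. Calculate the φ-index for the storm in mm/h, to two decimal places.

φ ≈ 3.03 mm/h

Only the 3 blocks with intensity above φ contribute runoff: 11.1, 8.5, 6.3 mm/h.
Σ(I−φ)·Δt = d  ⇒  (11.1+8.5+6.3 − 3φ)·0.5 = 8.4
φ = (25.90 − 8.4/0.5) / 3 = 3.03 mm/h.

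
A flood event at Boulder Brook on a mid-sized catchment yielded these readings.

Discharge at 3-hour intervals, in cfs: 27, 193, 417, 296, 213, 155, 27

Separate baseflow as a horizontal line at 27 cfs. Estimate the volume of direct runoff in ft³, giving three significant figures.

Direct-runoff ordinates (Q − Q_b): 0.0, 166.0, 390.0, 269.0, 186.0, 128.0, 0.0 cfs.
ΣQ_DR = 1139 cfs.
With Δt = 3 h = 10800 s, V = ΣQ_DR · Δt = 1139 × 10800 = 1.23 × 10^7 ft³.

V ≈ 1.23 × 10^7 ft³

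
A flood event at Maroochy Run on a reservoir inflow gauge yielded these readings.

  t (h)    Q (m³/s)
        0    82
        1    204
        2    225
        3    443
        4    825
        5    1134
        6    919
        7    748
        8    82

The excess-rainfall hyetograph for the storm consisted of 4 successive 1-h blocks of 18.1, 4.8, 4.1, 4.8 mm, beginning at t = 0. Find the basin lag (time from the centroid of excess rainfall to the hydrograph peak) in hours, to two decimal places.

Centroid of excess rainfall: t_c = Σ P_i·t̄_i / ΣP_i = 1.3616 h (block centres at 0.5, 1.5, 2.5, 3.5 h).
Hydrograph peak occurs at t = 5 h, so basin lag t_L = 5 − 1.3616 = 3.64 h.

t_L ≈ 3.64 h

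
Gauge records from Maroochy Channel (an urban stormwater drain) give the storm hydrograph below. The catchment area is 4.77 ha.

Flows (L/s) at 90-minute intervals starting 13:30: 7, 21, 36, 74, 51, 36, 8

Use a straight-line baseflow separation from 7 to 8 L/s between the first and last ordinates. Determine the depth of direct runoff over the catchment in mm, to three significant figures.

Direct runoff: 0.00, 13.83, 28.67, 66.50, 43.33, 28.17, 0.00 L/s; ΣQ_DR = 180.5 L/s.
V = ΣQ_DR · Δt = 180.5 × 5400 s = 9.747 × 10^5 L.
Over A = 4.77 ha, depth = V / A = 20.4 mm.

d ≈ 20.4 mm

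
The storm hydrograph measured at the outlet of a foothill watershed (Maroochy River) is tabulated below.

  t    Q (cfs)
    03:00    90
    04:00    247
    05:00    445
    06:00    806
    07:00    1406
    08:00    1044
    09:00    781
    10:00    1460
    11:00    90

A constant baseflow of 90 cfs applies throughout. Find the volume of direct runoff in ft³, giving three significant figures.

Direct-runoff ordinates (Q − Q_b): 0.0, 157.0, 355.0, 716.0, 1316.0, 954.0, 691.0, 1370.0, 0.0 cfs.
ΣQ_DR = 5559 cfs.
With Δt = 1 h = 3600 s, V = ΣQ_DR · Δt = 5559 × 3600 = 2.00 × 10^7 ft³.

V ≈ 2.00 × 10^7 ft³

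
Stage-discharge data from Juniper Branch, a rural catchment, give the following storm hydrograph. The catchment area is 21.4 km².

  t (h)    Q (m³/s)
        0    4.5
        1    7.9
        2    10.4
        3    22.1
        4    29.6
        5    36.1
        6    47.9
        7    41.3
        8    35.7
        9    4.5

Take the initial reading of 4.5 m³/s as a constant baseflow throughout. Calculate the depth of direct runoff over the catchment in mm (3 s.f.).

d ≈ 32.8 mm

Direct runoff: 0.0, 3.4, 5.9, 17.6, 25.1, 31.6, 43.4, 36.8, 31.2, 0.0 m³/s; ΣQ_DR = 195.0 m³/s.
V = ΣQ_DR · Δt = 195.0 × 3600 s = 7.020 × 10^5 m³.
Over A = 21.4 km², depth = V / A = 32.8 mm.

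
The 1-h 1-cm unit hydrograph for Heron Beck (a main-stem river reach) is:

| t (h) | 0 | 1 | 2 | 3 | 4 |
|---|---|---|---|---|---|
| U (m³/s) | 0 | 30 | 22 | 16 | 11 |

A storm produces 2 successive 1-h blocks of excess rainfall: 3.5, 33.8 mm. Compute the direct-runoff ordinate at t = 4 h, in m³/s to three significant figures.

By discrete convolution, Q_j = Σ (P_i / 10 mm) · U_{j−i}.
At t = 4 h (j=4): Q = (3.5/10)·11 + (33.8/10)·16 = 57.9 m³/s.

Q ≈ 57.9 m³/s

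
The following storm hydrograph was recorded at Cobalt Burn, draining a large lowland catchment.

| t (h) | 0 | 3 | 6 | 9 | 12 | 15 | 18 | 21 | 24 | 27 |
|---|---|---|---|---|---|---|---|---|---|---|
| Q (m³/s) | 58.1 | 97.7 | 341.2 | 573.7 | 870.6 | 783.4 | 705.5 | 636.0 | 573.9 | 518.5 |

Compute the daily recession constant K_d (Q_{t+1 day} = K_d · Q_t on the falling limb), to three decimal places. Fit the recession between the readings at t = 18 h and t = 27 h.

K_d ≈ 0.440

Between t = 18 h and t = 27 h the flow falls from 705.5 to 518.5 m³/s over 3×3 h = 9 h.
Per-interval ratio K = (518.5/705.5)^(1/3) = 0.9024; K_d = K^(24/3) = 0.440.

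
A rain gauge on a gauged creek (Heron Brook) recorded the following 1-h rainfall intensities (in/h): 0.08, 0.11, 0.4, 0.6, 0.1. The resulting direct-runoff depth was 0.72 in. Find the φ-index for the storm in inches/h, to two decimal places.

Only the 2 blocks with intensity above φ contribute runoff: 0.4, 0.6 in/h.
Σ(I−φ)·Δt = d  ⇒  (0.4+0.6 − 2φ)·1 = 0.72
φ = (1.000 − 0.72/1) / 2 = 0.14 in/h.

φ ≈ 0.14 in/h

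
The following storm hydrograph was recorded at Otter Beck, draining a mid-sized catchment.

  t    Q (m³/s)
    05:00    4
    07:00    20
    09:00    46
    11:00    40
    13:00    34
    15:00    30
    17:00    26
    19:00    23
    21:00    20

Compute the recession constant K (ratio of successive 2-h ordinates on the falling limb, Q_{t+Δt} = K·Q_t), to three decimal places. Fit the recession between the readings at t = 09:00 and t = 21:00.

Using the recession-limb readings at t = 09:00 and t = 21:00: Q falls from 46 to 20 m³/s over 6 intervals.
K = (Q₂/Q₁)^(1/6) = (20/46)^(1/6) = 0.870.

K ≈ 0.870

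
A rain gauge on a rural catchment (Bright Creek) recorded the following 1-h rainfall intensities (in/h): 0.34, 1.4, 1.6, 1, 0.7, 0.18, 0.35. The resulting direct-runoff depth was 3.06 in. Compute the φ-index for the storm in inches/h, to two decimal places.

Only the 4 blocks with intensity above φ contribute runoff: 1.4, 1.6, 1, 0.7 in/h.
Σ(I−φ)·Δt = d  ⇒  (1.4+1.6+1+0.7 − 4φ)·1 = 3.06
φ = (4.700 − 3.06/1) / 4 = 0.41 in/h.

φ ≈ 0.41 in/h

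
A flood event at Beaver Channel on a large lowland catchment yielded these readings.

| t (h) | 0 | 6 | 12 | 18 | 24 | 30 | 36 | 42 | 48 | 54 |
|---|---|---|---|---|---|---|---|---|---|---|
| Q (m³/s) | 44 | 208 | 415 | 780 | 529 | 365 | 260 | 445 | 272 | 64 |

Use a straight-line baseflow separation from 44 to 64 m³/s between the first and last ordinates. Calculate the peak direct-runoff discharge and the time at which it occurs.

Q_p = 729.33 m³/s at t = 18 h

Subtracting baseflow gives direct-runoff ordinates: 0.00, 161.78, 366.56, 729.33, 476.11, 309.89, 202.67, 385.44, 210.22, 0.00 m³/s.
The maximum is 729.33 m³/s, occurring at the reading for t = 18 h.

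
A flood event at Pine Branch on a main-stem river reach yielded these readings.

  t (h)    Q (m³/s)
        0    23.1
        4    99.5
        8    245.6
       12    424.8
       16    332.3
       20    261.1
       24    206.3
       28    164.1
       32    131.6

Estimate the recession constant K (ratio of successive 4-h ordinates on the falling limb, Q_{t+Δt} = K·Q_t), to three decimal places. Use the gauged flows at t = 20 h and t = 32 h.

K ≈ 0.796

Using the recession-limb readings at t = 20 h and t = 32 h: Q falls from 261.1 to 131.6 m³/s over 3 intervals.
K = (Q₂/Q₁)^(1/3) = (131.6/261.1)^(1/3) = 0.796.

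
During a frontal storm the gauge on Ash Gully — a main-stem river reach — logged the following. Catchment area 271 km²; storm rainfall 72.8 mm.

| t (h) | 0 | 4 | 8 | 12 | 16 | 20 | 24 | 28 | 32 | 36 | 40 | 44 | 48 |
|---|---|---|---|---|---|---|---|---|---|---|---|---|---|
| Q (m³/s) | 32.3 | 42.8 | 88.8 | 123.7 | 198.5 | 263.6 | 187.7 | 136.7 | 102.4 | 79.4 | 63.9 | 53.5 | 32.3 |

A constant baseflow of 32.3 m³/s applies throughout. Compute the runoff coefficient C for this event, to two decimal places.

C ≈ 0.72

ΣQ_DR = 985.7 m³/s; V = ΣQ_DR·Δt = 1.419 × 10^7 m³.
Runoff depth d = V / A = 52.38 mm.
C = d / P = 52.38 / 72.8 = 0.72.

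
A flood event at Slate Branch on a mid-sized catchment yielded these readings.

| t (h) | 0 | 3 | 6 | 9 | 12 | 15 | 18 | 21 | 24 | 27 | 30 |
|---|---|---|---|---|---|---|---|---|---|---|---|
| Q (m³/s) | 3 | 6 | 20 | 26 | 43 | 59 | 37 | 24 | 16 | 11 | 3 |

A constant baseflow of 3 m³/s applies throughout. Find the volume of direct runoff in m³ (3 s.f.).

Direct-runoff ordinates (Q − Q_b): 0.0, 3.0, 17.0, 23.0, 40.0, 56.0, 34.0, 21.0, 13.0, 8.0, 0.0 m³/s.
ΣQ_DR = 215.0 m³/s.
With Δt = 3 h = 10800 s, V = ΣQ_DR · Δt = 215.0 × 10800 = 2.32 × 10^6 m³.

V ≈ 2.32 × 10^6 m³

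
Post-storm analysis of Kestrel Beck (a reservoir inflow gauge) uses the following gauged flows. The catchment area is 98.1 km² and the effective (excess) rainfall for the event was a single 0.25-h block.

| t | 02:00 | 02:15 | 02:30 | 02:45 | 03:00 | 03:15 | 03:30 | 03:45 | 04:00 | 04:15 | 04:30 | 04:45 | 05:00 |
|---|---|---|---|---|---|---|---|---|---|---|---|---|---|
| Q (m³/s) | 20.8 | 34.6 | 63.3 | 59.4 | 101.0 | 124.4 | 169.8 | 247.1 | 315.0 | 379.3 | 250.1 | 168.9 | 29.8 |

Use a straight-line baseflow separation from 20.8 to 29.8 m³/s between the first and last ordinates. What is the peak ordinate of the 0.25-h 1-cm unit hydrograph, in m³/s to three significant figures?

U_p ≈ 235 m³/s

Direct runoff: 0.00, 13.05, 41.00, 36.35, 77.20, 99.85, 144.50, 221.05, 288.20, 351.75, 221.80, 139.85, 0.00 m³/s; ΣQ_DR = 1635 m³/s, peak = 351.75 m³/s.
Runoff depth d = ΣQ_DR·Δt / A = 1635 × 900 / (98.1 km²) = 15.00 mm.
The 1-cm UH is the DRH scaled by (10 mm)/d, so U_p = 351.75 × 10/15.00 = 235 m³/s.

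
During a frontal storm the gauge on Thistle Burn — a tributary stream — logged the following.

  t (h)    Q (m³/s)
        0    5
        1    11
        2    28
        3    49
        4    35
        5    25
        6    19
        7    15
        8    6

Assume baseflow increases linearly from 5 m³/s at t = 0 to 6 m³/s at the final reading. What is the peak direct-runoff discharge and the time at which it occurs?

Q_p = 43.62 m³/s at t = 3 h

Subtracting baseflow gives direct-runoff ordinates: 0.00, 5.88, 22.75, 43.62, 29.50, 19.38, 13.25, 9.12, 0.00 m³/s.
The maximum is 43.62 m³/s, occurring at the reading for t = 3 h.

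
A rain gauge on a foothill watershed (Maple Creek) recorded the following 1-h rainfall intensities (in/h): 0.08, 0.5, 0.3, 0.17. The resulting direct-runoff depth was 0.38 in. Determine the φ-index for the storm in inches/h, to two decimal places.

Only the 2 blocks with intensity above φ contribute runoff: 0.5, 0.3 in/h.
Σ(I−φ)·Δt = d  ⇒  (0.5+0.3 − 2φ)·1 = 0.38
φ = (0.8000 − 0.38/1) / 2 = 0.21 in/h.

φ ≈ 0.21 in/h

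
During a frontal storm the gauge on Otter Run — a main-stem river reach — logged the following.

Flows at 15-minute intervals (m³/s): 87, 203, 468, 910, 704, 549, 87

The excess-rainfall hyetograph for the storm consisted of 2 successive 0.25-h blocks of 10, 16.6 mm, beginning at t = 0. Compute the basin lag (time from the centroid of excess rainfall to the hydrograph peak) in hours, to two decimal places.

t_L ≈ 0.47 h

Centroid of excess rainfall: t_c = Σ P_i·t̄_i / ΣP_i = 0.2810 h (block centres at 0.125, 0.375 h).
Hydrograph peak occurs at t = 0.75 h, so basin lag t_L = 0.75 − 0.2810 = 0.47 h.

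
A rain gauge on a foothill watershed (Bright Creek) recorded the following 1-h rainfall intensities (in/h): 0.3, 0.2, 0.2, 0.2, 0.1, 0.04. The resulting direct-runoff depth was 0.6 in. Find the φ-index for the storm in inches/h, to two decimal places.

φ ≈ 0.08 in/h

Only the 5 blocks with intensity above φ contribute runoff: 0.3, 0.2, 0.2, 0.2, 0.1 in/h.
Σ(I−φ)·Δt = d  ⇒  (0.3+0.2+0.2+0.2+0.1 − 5φ)·1 = 0.6
φ = (1.000 − 0.6/1) / 5 = 0.08 in/h.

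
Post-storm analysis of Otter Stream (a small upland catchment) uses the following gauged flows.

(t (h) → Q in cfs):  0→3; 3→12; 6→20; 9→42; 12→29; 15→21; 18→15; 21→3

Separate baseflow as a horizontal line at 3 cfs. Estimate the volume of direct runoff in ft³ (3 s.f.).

Direct-runoff ordinates (Q − Q_b): 0.0, 9.0, 17.0, 39.0, 26.0, 18.0, 12.0, 0.0 cfs.
ΣQ_DR = 121.0 cfs.
With Δt = 3 h = 10800 s, V = ΣQ_DR · Δt = 121.0 × 10800 = 1.31 × 10^6 ft³.

V ≈ 1.31 × 10^6 ft³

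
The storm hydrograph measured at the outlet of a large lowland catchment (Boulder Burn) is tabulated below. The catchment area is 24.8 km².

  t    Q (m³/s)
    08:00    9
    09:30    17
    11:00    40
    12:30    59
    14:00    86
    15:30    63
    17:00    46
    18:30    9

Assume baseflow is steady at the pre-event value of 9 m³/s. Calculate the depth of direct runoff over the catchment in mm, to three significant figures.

Direct runoff: 0.0, 8.0, 31.0, 50.0, 77.0, 54.0, 37.0, 0.0 m³/s; ΣQ_DR = 257.0 m³/s.
V = ΣQ_DR · Δt = 257.0 × 5400 s = 1.388 × 10^6 m³.
Over A = 24.8 km², depth = V / A = 56.0 mm.

d ≈ 56.0 mm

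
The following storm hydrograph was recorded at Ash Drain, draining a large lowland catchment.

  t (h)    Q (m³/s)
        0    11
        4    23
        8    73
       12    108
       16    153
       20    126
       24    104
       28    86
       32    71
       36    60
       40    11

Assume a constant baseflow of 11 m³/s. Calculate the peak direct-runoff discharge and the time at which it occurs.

Q_p = 142.0 m³/s at t = 16 h

Subtracting baseflow gives direct-runoff ordinates: 0.0, 12.0, 62.0, 97.0, 142.0, 115.0, 93.0, 75.0, 60.0, 49.0, 0.0 m³/s.
The maximum is 142.0 m³/s, occurring at the reading for t = 16 h.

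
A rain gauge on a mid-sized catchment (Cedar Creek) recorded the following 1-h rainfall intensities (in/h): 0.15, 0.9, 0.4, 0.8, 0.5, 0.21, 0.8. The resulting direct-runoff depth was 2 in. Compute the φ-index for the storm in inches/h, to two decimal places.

φ ≈ 0.28 in/h

Only the 5 blocks with intensity above φ contribute runoff: 0.9, 0.4, 0.8, 0.5, 0.8 in/h.
Σ(I−φ)·Δt = d  ⇒  (0.9+0.4+0.8+0.5+0.8 − 5φ)·1 = 2
φ = (3.400 − 2/1) / 5 = 0.28 in/h.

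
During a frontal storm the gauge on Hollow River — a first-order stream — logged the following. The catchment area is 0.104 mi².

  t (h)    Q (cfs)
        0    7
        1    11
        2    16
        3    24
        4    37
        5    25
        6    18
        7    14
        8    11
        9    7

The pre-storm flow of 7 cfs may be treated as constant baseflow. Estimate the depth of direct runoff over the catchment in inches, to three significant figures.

d ≈ 1.49 in

Direct runoff: 0.0, 4.0, 9.0, 17.0, 30.0, 18.0, 11.0, 7.0, 4.0, 0.0 cfs; ΣQ_DR = 100.0 cfs.
V = ΣQ_DR · Δt = 100.0 × 3600 s = 3.600 × 10^5 ft³.
Over A = 0.104 mi², depth = V / A = 1.49 in.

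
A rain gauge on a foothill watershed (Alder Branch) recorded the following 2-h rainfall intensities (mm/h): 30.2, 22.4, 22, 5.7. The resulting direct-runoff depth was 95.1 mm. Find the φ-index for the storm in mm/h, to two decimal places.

Only the 3 blocks with intensity above φ contribute runoff: 30.2, 22.4, 22 mm/h.
Σ(I−φ)·Δt = d  ⇒  (30.2+22.4+22 − 3φ)·2 = 95.1
φ = (74.60 − 95.1/2) / 3 = 9.02 mm/h.

φ ≈ 9.02 mm/h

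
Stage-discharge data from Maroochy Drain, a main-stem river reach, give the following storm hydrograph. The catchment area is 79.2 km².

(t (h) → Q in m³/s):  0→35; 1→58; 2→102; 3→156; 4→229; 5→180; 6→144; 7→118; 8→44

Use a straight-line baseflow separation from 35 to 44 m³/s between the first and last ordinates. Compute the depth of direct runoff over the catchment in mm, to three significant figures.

Direct runoff: 0.00, 21.88, 64.75, 117.62, 189.50, 139.38, 102.25, 75.12, 0.00 m³/s; ΣQ_DR = 710.5 m³/s.
V = ΣQ_DR · Δt = 710.5 × 3600 s = 2.558 × 10^6 m³.
Over A = 79.2 km², depth = V / A = 32.3 mm.

d ≈ 32.3 mm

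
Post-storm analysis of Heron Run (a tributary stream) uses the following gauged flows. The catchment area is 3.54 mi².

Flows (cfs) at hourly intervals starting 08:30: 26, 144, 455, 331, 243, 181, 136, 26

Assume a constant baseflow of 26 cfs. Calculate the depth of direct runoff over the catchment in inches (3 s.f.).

d ≈ 0.584 in

Direct runoff: 0.0, 118.0, 429.0, 305.0, 217.0, 155.0, 110.0, 0.0 cfs; ΣQ_DR = 1334 cfs.
V = ΣQ_DR · Δt = 1334 × 3600 s = 4.802 × 10^6 ft³.
Over A = 3.54 mi², depth = V / A = 0.584 in.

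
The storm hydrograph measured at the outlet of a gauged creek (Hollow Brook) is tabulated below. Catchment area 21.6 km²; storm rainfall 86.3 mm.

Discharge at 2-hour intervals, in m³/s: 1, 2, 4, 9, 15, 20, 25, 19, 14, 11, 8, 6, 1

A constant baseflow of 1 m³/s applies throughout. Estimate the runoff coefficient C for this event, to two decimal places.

ΣQ_DR = 122.0 m³/s; V = ΣQ_DR·Δt = 8.784 × 10^5 m³.
Runoff depth d = V / A = 40.67 mm.
C = d / P = 40.67 / 86.3 = 0.47.

C ≈ 0.47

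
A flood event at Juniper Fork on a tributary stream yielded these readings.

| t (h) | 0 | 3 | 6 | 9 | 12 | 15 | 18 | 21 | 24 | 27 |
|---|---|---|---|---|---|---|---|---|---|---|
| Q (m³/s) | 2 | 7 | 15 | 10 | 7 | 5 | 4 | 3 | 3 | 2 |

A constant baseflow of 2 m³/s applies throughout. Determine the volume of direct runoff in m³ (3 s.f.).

Direct-runoff ordinates (Q − Q_b): 0.0, 5.0, 13.0, 8.0, 5.0, 3.0, 2.0, 1.0, 1.0, 0.0 m³/s.
ΣQ_DR = 38.00 m³/s.
With Δt = 3 h = 10800 s, V = ΣQ_DR · Δt = 38.00 × 10800 = 4.10 × 10^5 m³.

V ≈ 4.10 × 10^5 m³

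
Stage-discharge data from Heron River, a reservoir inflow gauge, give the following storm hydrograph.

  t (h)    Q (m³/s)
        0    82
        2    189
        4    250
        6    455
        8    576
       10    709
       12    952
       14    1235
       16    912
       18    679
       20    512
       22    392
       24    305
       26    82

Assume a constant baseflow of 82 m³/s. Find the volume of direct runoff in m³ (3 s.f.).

V ≈ 4.45 × 10^7 m³

Direct-runoff ordinates (Q − Q_b): 0.0, 107.0, 168.0, 373.0, 494.0, 627.0, 870.0, 1153.0, 830.0, 597.0, 430.0, 310.0, 223.0, 0.0 m³/s.
ΣQ_DR = 6182 m³/s.
With Δt = 2 h = 7200 s, V = ΣQ_DR · Δt = 6182 × 7200 = 4.45 × 10^7 m³.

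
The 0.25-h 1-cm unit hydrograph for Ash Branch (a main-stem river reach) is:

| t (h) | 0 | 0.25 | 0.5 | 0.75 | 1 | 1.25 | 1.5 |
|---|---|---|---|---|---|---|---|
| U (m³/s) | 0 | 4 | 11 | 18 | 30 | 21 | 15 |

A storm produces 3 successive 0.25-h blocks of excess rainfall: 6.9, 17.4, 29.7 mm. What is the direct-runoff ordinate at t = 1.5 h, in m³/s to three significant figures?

Q ≈ 136 m³/s

By discrete convolution, Q_j = Σ (P_i / 10 mm) · U_{j−i}.
At t = 1.5 h (j=6): Q = (6.9/10)·15 + (17.4/10)·21 + (29.7/10)·30 = 136 m³/s.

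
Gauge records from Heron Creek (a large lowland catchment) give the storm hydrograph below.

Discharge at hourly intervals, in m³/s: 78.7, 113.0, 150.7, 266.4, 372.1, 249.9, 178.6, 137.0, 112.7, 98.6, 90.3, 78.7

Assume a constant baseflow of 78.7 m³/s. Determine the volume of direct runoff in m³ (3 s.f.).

Direct-runoff ordinates (Q − Q_b): 0.0, 34.3, 72.0, 187.7, 293.4, 171.2, 99.9, 58.3, 34.0, 19.9, 11.6, 0.0 m³/s.
ΣQ_DR = 982.3 m³/s.
With Δt = 1 h = 3600 s, V = ΣQ_DR · Δt = 982.3 × 3600 = 3.54 × 10^6 m³.

V ≈ 3.54 × 10^6 m³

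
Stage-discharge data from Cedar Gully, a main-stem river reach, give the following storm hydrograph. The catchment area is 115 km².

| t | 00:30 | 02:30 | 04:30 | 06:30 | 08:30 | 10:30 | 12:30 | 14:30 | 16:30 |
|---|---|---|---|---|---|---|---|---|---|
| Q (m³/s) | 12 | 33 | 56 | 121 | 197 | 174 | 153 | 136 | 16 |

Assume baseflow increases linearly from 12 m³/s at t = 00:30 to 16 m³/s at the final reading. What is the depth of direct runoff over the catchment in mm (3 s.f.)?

d ≈ 48.3 mm

Direct runoff: 0.00, 20.50, 43.00, 107.50, 183.00, 159.50, 138.00, 120.50, 0.00 m³/s; ΣQ_DR = 772.0 m³/s.
V = ΣQ_DR · Δt = 772.0 × 7200 s = 5.558 × 10^6 m³.
Over A = 115 km², depth = V / A = 48.3 mm.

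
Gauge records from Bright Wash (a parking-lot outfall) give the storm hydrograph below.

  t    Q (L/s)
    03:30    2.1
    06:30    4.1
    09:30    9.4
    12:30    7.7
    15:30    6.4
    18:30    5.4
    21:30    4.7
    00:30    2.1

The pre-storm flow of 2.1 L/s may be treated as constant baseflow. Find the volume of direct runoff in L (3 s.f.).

Direct-runoff ordinates (Q − Q_b): 0.0, 2.0, 7.3, 5.6, 4.3, 3.3, 2.6, 0.0 L/s.
ΣQ_DR = 25.10 L/s.
With Δt = 3 h = 10800 s, V = ΣQ_DR · Δt = 25.10 × 10800 = 2.71 × 10^5 L.

V ≈ 2.71 × 10^5 L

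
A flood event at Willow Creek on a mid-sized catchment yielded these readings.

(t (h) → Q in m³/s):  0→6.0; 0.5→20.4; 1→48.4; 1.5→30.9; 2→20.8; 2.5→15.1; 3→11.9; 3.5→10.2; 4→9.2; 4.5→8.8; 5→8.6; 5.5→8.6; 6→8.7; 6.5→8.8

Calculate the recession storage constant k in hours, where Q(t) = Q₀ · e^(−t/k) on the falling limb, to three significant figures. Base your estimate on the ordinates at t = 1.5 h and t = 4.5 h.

k ≈ 2.39 h

On the falling limb, Q drops from 30.9 to 8.8 m³/s between t = 1.5 h and t = 4.5 h (Δt = 3 h).
k = −Δt / ln(Q₂/Q₁) = −3 / ln(8.8/30.9) = 2.39 h.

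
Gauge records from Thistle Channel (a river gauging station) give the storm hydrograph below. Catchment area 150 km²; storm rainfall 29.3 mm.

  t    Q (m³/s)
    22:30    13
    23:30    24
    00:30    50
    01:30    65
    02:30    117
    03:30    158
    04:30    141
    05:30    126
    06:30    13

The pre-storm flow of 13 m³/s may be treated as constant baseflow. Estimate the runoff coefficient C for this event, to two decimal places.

ΣQ_DR = 590.0 m³/s; V = ΣQ_DR·Δt = 2.124 × 10^6 m³.
Runoff depth d = V / A = 14.16 mm.
C = d / P = 14.16 / 29.3 = 0.48.

C ≈ 0.48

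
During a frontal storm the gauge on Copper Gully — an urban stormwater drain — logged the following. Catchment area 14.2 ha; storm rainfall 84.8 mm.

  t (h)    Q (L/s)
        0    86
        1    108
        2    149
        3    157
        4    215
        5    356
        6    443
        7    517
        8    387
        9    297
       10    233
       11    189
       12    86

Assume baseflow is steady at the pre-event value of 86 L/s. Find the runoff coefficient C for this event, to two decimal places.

ΣQ_DR = 2105 L/s; V = ΣQ_DR·Δt = 7.578 × 10^6 L.
Runoff depth d = V / A = 53.37 mm.
C = d / P = 53.37 / 84.8 = 0.63.

C ≈ 0.63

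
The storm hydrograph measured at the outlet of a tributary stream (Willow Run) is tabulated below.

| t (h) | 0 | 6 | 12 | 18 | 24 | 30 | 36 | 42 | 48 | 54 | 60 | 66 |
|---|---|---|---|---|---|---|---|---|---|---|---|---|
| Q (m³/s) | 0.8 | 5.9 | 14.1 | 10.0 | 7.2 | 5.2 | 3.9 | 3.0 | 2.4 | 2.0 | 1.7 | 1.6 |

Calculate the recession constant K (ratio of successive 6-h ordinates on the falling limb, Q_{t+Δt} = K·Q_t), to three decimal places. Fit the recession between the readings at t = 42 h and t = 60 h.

Using the recession-limb readings at t = 42 h and t = 60 h: Q falls from 3.0 to 1.7 m³/s over 3 intervals.
K = (Q₂/Q₁)^(1/3) = (1.7/3.0)^(1/3) = 0.828.

K ≈ 0.828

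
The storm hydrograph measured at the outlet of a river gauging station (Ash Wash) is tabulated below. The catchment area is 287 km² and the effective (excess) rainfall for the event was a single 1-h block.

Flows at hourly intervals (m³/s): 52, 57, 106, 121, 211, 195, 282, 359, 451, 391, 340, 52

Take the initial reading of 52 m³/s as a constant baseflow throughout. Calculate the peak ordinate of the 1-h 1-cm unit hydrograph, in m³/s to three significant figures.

U_p ≈ 160 m³/s

Direct runoff: 0.0, 5.0, 54.0, 69.0, 159.0, 143.0, 230.0, 307.0, 399.0, 339.0, 288.0, 0.0 m³/s; ΣQ_DR = 1993 m³/s, peak = 399.0 m³/s.
Runoff depth d = ΣQ_DR·Δt / A = 1993 × 3600 / (287 km²) = 25.00 mm.
The 1-cm UH is the DRH scaled by (10 mm)/d, so U_p = 399.0 × 10/25.00 = 160 m³/s.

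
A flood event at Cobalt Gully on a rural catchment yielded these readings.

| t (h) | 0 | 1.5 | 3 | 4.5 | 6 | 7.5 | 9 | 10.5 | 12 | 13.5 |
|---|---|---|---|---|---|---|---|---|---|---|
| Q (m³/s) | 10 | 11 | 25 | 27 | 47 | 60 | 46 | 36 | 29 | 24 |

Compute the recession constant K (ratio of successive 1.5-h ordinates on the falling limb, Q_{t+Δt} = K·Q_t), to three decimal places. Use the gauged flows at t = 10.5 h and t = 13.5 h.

Using the recession-limb readings at t = 10.5 h and t = 13.5 h: Q falls from 36 to 24 m³/s over 2 intervals.
K = (Q₂/Q₁)^(1/2) = (24/36)^(1/2) = 0.816.

K ≈ 0.816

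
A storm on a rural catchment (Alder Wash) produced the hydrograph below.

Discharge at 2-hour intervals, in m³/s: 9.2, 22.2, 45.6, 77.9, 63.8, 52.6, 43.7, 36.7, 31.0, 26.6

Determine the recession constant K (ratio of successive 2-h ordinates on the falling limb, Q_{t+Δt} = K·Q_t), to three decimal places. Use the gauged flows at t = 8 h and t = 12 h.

Using the recession-limb readings at t = 8 h and t = 12 h: Q falls from 63.8 to 43.7 m³/s over 2 intervals.
K = (Q₂/Q₁)^(1/2) = (43.7/63.8)^(1/2) = 0.828.

K ≈ 0.828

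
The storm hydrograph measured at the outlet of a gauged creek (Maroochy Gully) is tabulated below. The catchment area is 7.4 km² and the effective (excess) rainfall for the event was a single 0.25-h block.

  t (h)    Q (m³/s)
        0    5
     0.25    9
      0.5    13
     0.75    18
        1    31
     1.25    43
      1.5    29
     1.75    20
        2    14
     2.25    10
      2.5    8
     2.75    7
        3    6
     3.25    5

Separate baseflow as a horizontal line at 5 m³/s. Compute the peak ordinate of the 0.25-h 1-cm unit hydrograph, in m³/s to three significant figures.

Direct runoff: 0.0, 4.0, 8.0, 13.0, 26.0, 38.0, 24.0, 15.0, 9.0, 5.0, 3.0, 2.0, 1.0, 0.0 m³/s; ΣQ_DR = 148.0 m³/s, peak = 38.0 m³/s.
Runoff depth d = ΣQ_DR·Δt / A = 148.0 × 900 / (7.4 km²) = 18.00 mm.
The 1-cm UH is the DRH scaled by (10 mm)/d, so U_p = 38.0 × 10/18.00 = 21.1 m³/s.

U_p ≈ 21.1 m³/s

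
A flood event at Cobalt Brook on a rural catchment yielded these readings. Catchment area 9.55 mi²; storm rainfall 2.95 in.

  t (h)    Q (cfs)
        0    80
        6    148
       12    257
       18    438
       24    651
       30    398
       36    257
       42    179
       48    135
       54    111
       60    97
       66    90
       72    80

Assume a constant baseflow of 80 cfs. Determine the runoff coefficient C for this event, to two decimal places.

C ≈ 0.62

ΣQ_DR = 1881 cfs; V = ΣQ_DR·Δt = 4.063 × 10^7 ft³.
Runoff depth d = V / A = 1.831 in.
C = d / P = 1.831 / 2.95 = 0.62.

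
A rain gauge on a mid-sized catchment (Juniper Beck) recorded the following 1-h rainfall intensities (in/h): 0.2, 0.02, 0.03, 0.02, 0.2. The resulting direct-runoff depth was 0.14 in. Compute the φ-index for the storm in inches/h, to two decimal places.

Only the 2 blocks with intensity above φ contribute runoff: 0.2, 0.2 in/h.
Σ(I−φ)·Δt = d  ⇒  (0.2+0.2 − 2φ)·1 = 0.14
φ = (0.4000 − 0.14/1) / 2 = 0.13 in/h.

φ ≈ 0.13 in/h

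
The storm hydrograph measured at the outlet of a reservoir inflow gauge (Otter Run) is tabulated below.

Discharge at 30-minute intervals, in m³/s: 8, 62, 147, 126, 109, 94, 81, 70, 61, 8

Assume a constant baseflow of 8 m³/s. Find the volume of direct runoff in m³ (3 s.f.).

V ≈ 1.23 × 10^6 m³

Direct-runoff ordinates (Q − Q_b): 0.0, 54.0, 139.0, 118.0, 101.0, 86.0, 73.0, 62.0, 53.0, 0.0 m³/s.
ΣQ_DR = 686.0 m³/s.
With Δt = 0.5 h = 1800 s, V = ΣQ_DR · Δt = 686.0 × 1800 = 1.23 × 10^6 m³.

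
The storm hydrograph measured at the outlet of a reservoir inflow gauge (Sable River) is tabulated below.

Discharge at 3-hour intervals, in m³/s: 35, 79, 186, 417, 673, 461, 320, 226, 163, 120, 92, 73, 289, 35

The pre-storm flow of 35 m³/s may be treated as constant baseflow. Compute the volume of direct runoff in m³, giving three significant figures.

Direct-runoff ordinates (Q − Q_b): 0.0, 44.0, 151.0, 382.0, 638.0, 426.0, 285.0, 191.0, 128.0, 85.0, 57.0, 38.0, 254.0, 0.0 m³/s.
ΣQ_DR = 2679 m³/s.
With Δt = 3 h = 10800 s, V = ΣQ_DR · Δt = 2679 × 10800 = 2.89 × 10^7 m³.

V ≈ 2.89 × 10^7 m³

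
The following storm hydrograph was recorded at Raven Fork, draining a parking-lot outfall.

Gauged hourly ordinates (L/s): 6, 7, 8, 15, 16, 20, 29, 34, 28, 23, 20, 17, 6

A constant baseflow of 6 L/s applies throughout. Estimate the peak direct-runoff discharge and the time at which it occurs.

Q_p = 28.0 L/s at t = 7 h

Subtracting baseflow gives direct-runoff ordinates: 0.0, 1.0, 2.0, 9.0, 10.0, 14.0, 23.0, 28.0, 22.0, 17.0, 14.0, 11.0, 0.0 L/s.
The maximum is 28.0 L/s, occurring at the reading for t = 7 h.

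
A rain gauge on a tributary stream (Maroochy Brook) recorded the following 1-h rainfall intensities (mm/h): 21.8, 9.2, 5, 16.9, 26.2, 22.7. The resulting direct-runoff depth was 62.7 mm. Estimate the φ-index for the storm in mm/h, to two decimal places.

Only the 5 blocks with intensity above φ contribute runoff: 21.8, 9.2, 16.9, 26.2, 22.7 mm/h.
Σ(I−φ)·Δt = d  ⇒  (21.8+9.2+16.9+26.2+22.7 − 5φ)·1 = 62.7
φ = (96.80 − 62.7/1) / 5 = 6.82 mm/h.

φ ≈ 6.82 mm/h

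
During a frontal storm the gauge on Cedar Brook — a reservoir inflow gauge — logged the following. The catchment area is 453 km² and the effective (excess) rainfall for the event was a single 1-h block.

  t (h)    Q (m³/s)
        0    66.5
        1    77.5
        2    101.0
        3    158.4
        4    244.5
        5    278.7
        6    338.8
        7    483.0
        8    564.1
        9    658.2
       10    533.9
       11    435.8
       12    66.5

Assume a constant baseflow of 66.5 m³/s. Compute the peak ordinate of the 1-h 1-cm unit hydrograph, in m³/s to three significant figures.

Direct runoff: 0.0, 11.0, 34.5, 91.9, 178.0, 212.2, 272.3, 416.5, 497.6, 591.7, 467.4, 369.3, 0.0 m³/s; ΣQ_DR = 3142 m³/s, peak = 591.7 m³/s.
Runoff depth d = ΣQ_DR·Δt / A = 3142 × 3600 / (453 km²) = 24.97 mm.
The 1-cm UH is the DRH scaled by (10 mm)/d, so U_p = 591.7 × 10/24.97 = 237 m³/s.

U_p ≈ 237 m³/s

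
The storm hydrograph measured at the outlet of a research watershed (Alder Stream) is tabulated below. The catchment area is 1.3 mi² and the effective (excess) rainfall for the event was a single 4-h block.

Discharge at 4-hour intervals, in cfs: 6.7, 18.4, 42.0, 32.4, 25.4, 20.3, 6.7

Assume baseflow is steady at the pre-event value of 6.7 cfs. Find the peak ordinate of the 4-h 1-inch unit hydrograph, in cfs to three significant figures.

Direct runoff: 0.0, 11.7, 35.3, 25.7, 18.7, 13.6, 0.0 cfs; ΣQ_DR = 105.0 cfs, peak = 35.3 cfs.
Runoff depth d = ΣQ_DR·Δt / A = 105.0 × 14400 / (1.3 mi²) = 0.5006 in.
The 1-inch UH is the DRH scaled by (1 in)/d, so U_p = 35.3 × 1/0.5006 = 70.5 cfs.

U_p ≈ 70.5 cfs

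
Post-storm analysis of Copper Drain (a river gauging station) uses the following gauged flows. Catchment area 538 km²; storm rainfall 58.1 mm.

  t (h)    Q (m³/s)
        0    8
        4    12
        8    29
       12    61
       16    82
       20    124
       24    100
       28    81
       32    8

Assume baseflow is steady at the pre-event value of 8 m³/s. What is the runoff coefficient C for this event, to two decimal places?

C ≈ 0.20

ΣQ_DR = 433.0 m³/s; V = ΣQ_DR·Δt = 6.235 × 10^6 m³.
Runoff depth d = V / A = 11.59 mm.
C = d / P = 11.59 / 58.1 = 0.20.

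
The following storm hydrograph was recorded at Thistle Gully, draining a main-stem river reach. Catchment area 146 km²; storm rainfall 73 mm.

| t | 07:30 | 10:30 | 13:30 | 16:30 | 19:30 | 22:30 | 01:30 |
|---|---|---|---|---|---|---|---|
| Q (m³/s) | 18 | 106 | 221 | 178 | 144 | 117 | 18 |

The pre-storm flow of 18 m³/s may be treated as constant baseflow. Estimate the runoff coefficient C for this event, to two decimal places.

C ≈ 0.69

ΣQ_DR = 676.0 m³/s; V = ΣQ_DR·Δt = 7.301 × 10^6 m³.
Runoff depth d = V / A = 50.01 mm.
C = d / P = 50.01 / 73 = 0.69.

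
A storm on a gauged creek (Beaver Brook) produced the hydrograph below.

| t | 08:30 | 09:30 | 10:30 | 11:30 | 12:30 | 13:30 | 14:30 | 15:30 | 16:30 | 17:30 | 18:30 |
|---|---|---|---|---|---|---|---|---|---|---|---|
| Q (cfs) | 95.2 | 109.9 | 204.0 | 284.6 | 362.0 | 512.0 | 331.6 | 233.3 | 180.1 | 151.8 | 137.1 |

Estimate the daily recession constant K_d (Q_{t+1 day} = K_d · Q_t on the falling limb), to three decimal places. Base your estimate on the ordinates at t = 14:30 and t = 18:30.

Between t = 14:30 and t = 18:30 the flow falls from 331.6 to 137.1 cfs over 4×1 h = 4 h.
Per-interval ratio K = (137.1/331.6)^(1/4) = 0.8019; K_d = K^(24/1) = 0.005.

K_d ≈ 0.005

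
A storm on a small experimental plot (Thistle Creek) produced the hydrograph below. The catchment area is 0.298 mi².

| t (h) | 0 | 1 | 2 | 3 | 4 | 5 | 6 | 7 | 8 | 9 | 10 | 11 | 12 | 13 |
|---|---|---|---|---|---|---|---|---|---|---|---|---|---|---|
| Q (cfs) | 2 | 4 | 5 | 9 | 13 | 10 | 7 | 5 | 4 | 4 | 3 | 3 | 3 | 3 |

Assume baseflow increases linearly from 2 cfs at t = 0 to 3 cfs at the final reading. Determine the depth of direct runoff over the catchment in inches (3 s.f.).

d ≈ 0.208 in

Direct runoff: 0.00, 1.92, 2.85, 6.77, 10.69, 7.62, 4.54, 2.46, 1.38, 1.31, 0.23, 0.15, 0.08, 0.00 cfs; ΣQ_DR = 40.00 cfs.
V = ΣQ_DR · Δt = 40.00 × 3600 s = 1.440 × 10^5 ft³.
Over A = 0.298 mi², depth = V / A = 0.208 in.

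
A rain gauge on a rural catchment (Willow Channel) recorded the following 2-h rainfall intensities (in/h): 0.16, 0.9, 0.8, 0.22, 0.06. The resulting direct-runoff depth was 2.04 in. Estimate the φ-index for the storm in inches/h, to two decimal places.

φ ≈ 0.34 in/h

Only the 2 blocks with intensity above φ contribute runoff: 0.9, 0.8 in/h.
Σ(I−φ)·Δt = d  ⇒  (0.9+0.8 − 2φ)·2 = 2.04
φ = (1.700 − 2.04/2) / 2 = 0.34 in/h.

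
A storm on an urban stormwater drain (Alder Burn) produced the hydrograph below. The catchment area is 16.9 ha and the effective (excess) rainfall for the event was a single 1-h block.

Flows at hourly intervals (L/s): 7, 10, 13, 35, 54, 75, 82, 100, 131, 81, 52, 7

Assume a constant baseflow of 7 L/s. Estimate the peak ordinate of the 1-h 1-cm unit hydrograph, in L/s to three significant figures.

Direct runoff: 0.0, 3.0, 6.0, 28.0, 47.0, 68.0, 75.0, 93.0, 124.0, 74.0, 45.0, 0.0 L/s; ΣQ_DR = 563.0 L/s, peak = 124.0 L/s.
Runoff depth d = ΣQ_DR·Δt / A = 563.0 × 3600 / (16.9 ha) = 11.99 mm.
The 1-cm UH is the DRH scaled by (10 mm)/d, so U_p = 124.0 × 10/11.99 = 103 L/s.

U_p ≈ 103 L/s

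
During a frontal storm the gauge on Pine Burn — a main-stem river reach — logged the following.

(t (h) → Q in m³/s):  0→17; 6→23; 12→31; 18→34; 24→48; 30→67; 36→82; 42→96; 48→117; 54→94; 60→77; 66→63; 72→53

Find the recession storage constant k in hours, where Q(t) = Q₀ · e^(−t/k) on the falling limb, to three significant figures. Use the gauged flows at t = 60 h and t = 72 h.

k ≈ 32.1 h

On the falling limb, Q drops from 77 to 53 m³/s between t = 60 h and t = 72 h (Δt = 12 h).
k = −Δt / ln(Q₂/Q₁) = −12 / ln(53/77) = 32.1 h.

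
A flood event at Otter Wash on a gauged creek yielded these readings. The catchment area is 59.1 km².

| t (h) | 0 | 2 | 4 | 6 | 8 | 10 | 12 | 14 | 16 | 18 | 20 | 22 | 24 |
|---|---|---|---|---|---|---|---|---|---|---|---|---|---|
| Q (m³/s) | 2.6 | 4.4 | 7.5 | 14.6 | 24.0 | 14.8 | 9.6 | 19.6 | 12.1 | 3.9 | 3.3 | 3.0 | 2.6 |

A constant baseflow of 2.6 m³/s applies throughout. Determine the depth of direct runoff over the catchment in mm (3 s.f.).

d ≈ 10.7 mm

Direct runoff: 0.0, 1.8, 4.9, 12.0, 21.4, 12.2, 7.0, 17.0, 9.5, 1.3, 0.7, 0.4, 0.0 m³/s; ΣQ_DR = 88.20 m³/s.
V = ΣQ_DR · Δt = 88.20 × 7200 s = 6.350 × 10^5 m³.
Over A = 59.1 km², depth = V / A = 10.7 mm.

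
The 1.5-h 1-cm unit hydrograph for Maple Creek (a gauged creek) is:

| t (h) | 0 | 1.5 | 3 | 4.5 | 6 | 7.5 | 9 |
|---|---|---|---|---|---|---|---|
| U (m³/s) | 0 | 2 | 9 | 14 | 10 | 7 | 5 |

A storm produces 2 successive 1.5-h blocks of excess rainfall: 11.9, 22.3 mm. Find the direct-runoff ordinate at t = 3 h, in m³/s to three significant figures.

Q ≈ 15.2 m³/s

By discrete convolution, Q_j = Σ (P_i / 10 mm) · U_{j−i}.
At t = 3 h (j=2): Q = (11.9/10)·9 + (22.3/10)·2 = 15.2 m³/s.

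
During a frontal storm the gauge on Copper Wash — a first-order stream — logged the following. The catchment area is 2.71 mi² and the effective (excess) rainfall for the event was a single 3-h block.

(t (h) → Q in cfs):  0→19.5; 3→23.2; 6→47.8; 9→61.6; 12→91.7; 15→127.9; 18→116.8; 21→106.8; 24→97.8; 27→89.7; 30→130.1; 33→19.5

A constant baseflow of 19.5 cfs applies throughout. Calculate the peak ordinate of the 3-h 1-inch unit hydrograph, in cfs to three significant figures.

U_p ≈ 92.3 cfs

Direct runoff: 0.0, 3.7, 28.3, 42.1, 72.2, 108.4, 97.3, 87.3, 78.3, 70.2, 110.6, 0.0 cfs; ΣQ_DR = 698.4 cfs, peak = 110.6 cfs.
Runoff depth d = ΣQ_DR·Δt / A = 698.4 × 10800 / (2.71 mi²) = 1.198 in.
The 1-inch UH is the DRH scaled by (1 in)/d, so U_p = 110.6 × 1/1.198 = 92.3 cfs.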